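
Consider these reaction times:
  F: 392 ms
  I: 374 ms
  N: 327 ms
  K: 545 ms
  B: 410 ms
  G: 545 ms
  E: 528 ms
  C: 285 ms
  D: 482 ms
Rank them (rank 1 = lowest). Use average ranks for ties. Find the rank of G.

8.5

Sorted (ascending): 285, 327, 374, 392, 410, 482, 528, 545, 545
The 2 values of 545 occupy positions 8–9 → average rank (8+9)/2 = 8.5.
G has value 545 ms → rank 8.5.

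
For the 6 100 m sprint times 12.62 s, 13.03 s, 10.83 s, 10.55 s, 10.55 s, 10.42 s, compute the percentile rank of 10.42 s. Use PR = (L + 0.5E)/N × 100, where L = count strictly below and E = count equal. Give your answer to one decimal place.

8.3

N = 6.
Strictly below 10.42: 0. Equal to 10.42: 1.
PR = (0 + 0.5·1)/6 × 100 = 8.3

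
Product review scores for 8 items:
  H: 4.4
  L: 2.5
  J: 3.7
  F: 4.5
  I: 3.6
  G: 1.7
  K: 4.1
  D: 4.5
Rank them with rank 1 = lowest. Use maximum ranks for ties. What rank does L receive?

2

Sorted (ascending): 1.7, 2.5, 3.6, 3.7, 4.1, 4.4, 4.5, 4.5
The 2 values of 4.5 occupy positions 7–8 → each gets rank 8.
L has value 2.5 → rank 2.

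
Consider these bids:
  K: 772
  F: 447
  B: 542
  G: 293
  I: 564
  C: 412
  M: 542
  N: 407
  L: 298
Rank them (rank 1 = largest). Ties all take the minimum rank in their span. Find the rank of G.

9

Sorted (descending): 772, 564, 542, 542, 447, 412, 407, 298, 293
The 2 values of 542 occupy positions 3–4 → each gets rank 3.
G has value 293 → rank 9.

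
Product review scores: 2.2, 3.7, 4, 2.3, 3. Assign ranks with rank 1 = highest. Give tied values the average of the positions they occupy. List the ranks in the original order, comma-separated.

Sorted (descending): 4, 3.7, 3, 2.3, 2.2
No ties — each value takes its position as its rank.

5, 2, 1, 4, 3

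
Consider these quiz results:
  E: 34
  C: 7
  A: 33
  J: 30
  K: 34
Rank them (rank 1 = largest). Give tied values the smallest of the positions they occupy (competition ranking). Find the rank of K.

1

Sorted (descending): 34, 34, 33, 30, 7
The 2 values of 34 occupy positions 1–2 → each gets rank 1.
K has value 34 → rank 1.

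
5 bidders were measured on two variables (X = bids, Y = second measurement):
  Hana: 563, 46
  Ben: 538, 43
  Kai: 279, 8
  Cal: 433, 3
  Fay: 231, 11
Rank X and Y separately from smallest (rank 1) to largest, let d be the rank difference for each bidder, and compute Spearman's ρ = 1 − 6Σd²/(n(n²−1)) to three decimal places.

0.600

Ranks of variable 1: 5, 4, 2, 3, 1
Ranks of variable 2: 5, 4, 2, 1, 3
d = r₁ − r₂: 0, 0, 0, 2, -2
d²: 0, 0, 0, 4, 4; Σd² = 8
ρ = 1 − 6·8/(5·24) = 1 − 48/120 = 0.600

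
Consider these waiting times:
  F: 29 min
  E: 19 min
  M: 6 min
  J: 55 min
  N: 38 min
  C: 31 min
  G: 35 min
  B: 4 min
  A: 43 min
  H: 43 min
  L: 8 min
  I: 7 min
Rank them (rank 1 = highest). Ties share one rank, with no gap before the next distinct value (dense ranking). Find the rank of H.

Sorted (descending): 55, 43, 43, 38, 35, 31, 29, 19, 8, 7, 6, 4
The 2 values of 43 share dense rank 2.
Remaining distinct values take the next consecutive integers.
H has value 43 min → rank 2.

2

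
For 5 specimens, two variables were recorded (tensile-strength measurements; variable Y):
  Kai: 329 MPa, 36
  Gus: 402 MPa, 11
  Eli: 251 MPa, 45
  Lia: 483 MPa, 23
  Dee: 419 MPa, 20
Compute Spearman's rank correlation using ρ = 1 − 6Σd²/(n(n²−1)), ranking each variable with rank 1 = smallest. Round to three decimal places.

Ranks of variable 1: 2, 3, 1, 5, 4
Ranks of variable 2: 4, 1, 5, 3, 2
d = r₁ − r₂: -2, 2, -4, 2, 2
d²: 4, 4, 16, 4, 4; Σd² = 32
ρ = 1 − 6·32/(5·24) = 1 − 192/120 = -0.600

-0.600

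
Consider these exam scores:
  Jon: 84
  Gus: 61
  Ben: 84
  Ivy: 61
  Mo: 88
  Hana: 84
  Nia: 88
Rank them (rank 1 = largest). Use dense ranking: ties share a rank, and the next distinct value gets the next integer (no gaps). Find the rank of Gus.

Sorted (descending): 88, 88, 84, 84, 84, 61, 61
The 2 values of 88 share dense rank 1.
The 3 values of 84 share dense rank 2.
The 2 values of 61 share dense rank 3.
Gus has value 61 → rank 3.

3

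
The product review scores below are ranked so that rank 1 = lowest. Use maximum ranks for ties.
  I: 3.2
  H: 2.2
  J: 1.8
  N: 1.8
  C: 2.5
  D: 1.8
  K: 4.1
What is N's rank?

3

Sorted (ascending): 1.8, 1.8, 1.8, 2.2, 2.5, 3.2, 4.1
The 3 values of 1.8 occupy positions 1–3 → each gets rank 3.
N has value 1.8 → rank 3.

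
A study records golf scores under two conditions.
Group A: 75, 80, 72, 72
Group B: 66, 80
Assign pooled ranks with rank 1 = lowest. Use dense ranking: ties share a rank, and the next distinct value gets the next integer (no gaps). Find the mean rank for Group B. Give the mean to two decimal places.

Sorted (ascending): 66, 72, 72, 75, 80, 80
The 2 values of 72 share dense rank 2.
The 2 values of 80 share dense rank 4.
Remaining distinct values take the next consecutive integers.
Group B values → pooled ranks: 66→1, 80→4
Mean rank = (1 + 4) / 2 = 2.50

2.50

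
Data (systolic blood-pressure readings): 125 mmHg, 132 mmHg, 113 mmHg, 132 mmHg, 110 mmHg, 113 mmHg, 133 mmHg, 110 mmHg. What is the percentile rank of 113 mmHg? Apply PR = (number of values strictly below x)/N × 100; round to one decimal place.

25.0

N = 8.
Strictly below 113: 2. Equal to 113: 2.
PR = 2/8 × 100 = 25.0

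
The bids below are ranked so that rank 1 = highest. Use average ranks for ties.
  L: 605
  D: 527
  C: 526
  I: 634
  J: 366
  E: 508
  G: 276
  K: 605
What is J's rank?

7

Sorted (descending): 634, 605, 605, 527, 526, 508, 366, 276
The 2 values of 605 occupy positions 2–3 → average rank (2+3)/2 = 2.5.
J has value 366 → rank 7.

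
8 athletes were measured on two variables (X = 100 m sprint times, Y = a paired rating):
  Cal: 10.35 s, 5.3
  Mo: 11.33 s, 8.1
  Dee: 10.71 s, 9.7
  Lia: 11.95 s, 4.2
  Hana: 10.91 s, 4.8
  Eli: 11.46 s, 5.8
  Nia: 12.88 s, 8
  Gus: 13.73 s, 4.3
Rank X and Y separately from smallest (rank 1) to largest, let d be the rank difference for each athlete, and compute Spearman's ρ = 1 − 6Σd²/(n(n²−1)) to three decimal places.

Ranks of variable 1: 1, 4, 2, 6, 3, 5, 7, 8
Ranks of variable 2: 4, 7, 8, 1, 3, 5, 6, 2
d = r₁ − r₂: -3, -3, -6, 5, 0, 0, 1, 6
d²: 9, 9, 36, 25, 0, 0, 1, 36; Σd² = 116
ρ = 1 − 6·116/(8·63) = 1 − 696/504 = -0.381

-0.381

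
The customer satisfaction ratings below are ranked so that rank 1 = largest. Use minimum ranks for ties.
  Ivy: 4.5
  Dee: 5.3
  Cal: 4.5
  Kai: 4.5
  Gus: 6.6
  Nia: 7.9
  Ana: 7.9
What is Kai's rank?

Sorted (descending): 7.9, 7.9, 6.6, 5.3, 4.5, 4.5, 4.5
The 2 values of 7.9 occupy positions 1–2 → each gets rank 1.
The 3 values of 4.5 occupy positions 5–7 → each gets rank 5.
Kai has value 4.5 → rank 5.

5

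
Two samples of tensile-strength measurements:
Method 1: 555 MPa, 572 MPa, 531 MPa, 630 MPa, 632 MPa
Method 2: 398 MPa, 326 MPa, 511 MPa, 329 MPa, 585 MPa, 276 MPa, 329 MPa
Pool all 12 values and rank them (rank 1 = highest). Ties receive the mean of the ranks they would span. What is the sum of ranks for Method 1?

Sorted (descending): 632, 630, 585, 572, 555, 531, 511, 398, 329, 329, 326, 276
The 2 values of 329 occupy positions 9–10 → average rank (9+10)/2 = 9.5.
Method 1 values → pooled ranks: 555→5, 572→4, 531→6, 630→2, 632→1
Rank sum = 5 + 4 + 6 + 2 + 1 = 18

18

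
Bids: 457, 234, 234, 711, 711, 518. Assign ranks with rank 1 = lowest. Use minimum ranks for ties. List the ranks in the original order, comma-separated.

3, 1, 1, 5, 5, 4

Sorted (ascending): 234, 234, 457, 518, 711, 711
The 2 values of 234 occupy positions 1–2 → each gets rank 1.
The 2 values of 711 occupy positions 5–6 → each gets rank 5.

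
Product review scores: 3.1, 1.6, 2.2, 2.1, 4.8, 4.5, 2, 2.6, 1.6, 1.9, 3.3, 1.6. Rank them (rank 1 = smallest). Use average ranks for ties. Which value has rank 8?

2.6

Sorted (ascending): 1.6, 1.6, 1.6, 1.9, 2, 2.1, 2.2, 2.6, 3.1, 3.3, 4.5, 4.8
The 3 values of 1.6 occupy positions 1–3 → average rank 2.
Rank 8 → value 2.6.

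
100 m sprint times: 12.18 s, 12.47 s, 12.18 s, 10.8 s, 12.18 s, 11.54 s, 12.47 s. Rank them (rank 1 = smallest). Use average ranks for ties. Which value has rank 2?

Sorted (ascending): 10.8, 11.54, 12.18, 12.18, 12.18, 12.47, 12.47
The 3 values of 12.18 occupy positions 3–5 → average rank 4.
The 2 values of 12.47 occupy positions 6–7 → average rank (6+7)/2 = 6.5.
Rank 2 → value 11.54.

11.54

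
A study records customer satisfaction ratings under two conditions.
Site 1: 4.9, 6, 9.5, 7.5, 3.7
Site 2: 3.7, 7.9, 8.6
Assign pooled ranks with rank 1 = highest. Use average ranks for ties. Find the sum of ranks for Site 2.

12.5

Sorted (descending): 9.5, 8.6, 7.9, 7.5, 6, 4.9, 3.7, 3.7
The 2 values of 3.7 occupy positions 7–8 → average rank (7+8)/2 = 7.5.
Site 2 values → pooled ranks: 3.7→7.5, 7.9→3, 8.6→2
Rank sum = 7.5 + 3 + 2 = 12.5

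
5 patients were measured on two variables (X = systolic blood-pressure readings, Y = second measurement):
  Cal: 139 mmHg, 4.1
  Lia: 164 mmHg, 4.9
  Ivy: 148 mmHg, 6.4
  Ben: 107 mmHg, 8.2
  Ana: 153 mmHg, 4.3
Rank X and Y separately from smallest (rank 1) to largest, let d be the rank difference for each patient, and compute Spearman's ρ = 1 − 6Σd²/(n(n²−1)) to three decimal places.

Ranks of variable 1: 2, 5, 3, 1, 4
Ranks of variable 2: 1, 3, 4, 5, 2
d = r₁ − r₂: 1, 2, -1, -4, 2
d²: 1, 4, 1, 16, 4; Σd² = 26
ρ = 1 − 6·26/(5·24) = 1 − 156/120 = -0.300

-0.300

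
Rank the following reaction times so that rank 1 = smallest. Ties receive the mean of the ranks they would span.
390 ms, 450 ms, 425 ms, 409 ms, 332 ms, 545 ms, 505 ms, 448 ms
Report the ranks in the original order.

2, 6, 4, 3, 1, 8, 7, 5

Sorted (ascending): 332, 390, 409, 425, 448, 450, 505, 545
No ties — each value takes its position as its rank.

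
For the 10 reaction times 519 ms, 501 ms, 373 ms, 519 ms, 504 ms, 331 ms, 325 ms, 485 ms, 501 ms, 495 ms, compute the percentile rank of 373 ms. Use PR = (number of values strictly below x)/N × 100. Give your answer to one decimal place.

20.0

N = 10.
Strictly below 373: 2. Equal to 373: 1.
PR = 2/10 × 100 = 20.0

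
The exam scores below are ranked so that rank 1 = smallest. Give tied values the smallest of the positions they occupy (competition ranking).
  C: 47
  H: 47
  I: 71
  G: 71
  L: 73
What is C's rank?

1

Sorted (ascending): 47, 47, 71, 71, 73
The 2 values of 47 occupy positions 1–2 → each gets rank 1.
The 2 values of 71 occupy positions 3–4 → each gets rank 3.
C has value 47 → rank 1.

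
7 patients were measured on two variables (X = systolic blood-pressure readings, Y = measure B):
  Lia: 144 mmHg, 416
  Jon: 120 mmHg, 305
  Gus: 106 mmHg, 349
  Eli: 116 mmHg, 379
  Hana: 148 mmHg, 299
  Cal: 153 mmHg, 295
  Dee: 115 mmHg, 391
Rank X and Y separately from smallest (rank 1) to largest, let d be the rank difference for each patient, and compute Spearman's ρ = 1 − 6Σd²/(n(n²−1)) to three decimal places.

-0.536

Ranks of variable 1: 5, 4, 1, 3, 6, 7, 2
Ranks of variable 2: 7, 3, 4, 5, 2, 1, 6
d = r₁ − r₂: -2, 1, -3, -2, 4, 6, -4
d²: 4, 1, 9, 4, 16, 36, 16; Σd² = 86
ρ = 1 − 6·86/(7·48) = 1 − 516/336 = -0.536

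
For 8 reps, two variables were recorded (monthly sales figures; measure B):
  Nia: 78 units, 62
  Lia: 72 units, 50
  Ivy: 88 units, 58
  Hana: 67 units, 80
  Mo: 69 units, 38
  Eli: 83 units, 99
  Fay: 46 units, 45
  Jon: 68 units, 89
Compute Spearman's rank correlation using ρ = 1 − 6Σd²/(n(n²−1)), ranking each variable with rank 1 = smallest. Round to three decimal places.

Ranks of variable 1: 6, 5, 8, 2, 4, 7, 1, 3
Ranks of variable 2: 5, 3, 4, 6, 1, 8, 2, 7
d = r₁ − r₂: 1, 2, 4, -4, 3, -1, -1, -4
d²: 1, 4, 16, 16, 9, 1, 1, 16; Σd² = 64
ρ = 1 − 6·64/(8·63) = 1 − 384/504 = 0.238

0.238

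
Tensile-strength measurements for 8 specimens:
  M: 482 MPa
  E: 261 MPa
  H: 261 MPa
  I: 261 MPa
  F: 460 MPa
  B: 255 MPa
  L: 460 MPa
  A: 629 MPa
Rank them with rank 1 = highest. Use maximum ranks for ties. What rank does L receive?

Sorted (descending): 629, 482, 460, 460, 261, 261, 261, 255
The 2 values of 460 occupy positions 3–4 → each gets rank 4.
The 3 values of 261 occupy positions 5–7 → each gets rank 7.
L has value 460 MPa → rank 4.

4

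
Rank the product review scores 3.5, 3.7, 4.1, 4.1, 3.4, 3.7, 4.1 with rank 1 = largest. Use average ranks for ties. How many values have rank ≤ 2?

3

Sorted (descending): 4.1, 4.1, 4.1, 3.7, 3.7, 3.5, 3.4
The 3 values of 4.1 occupy positions 1–3 → average rank 2.
The 2 values of 3.7 occupy positions 4–5 → average rank (4+5)/2 = 4.5.
Ranks ≤ 2: {2, 2, 2} → 3 values.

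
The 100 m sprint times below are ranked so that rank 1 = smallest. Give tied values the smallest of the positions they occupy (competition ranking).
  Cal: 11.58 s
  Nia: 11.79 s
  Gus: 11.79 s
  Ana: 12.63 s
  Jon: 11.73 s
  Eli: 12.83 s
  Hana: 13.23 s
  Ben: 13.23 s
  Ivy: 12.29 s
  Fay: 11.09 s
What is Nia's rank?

Sorted (ascending): 11.09, 11.58, 11.73, 11.79, 11.79, 12.29, 12.63, 12.83, 13.23, 13.23
The 2 values of 11.79 occupy positions 4–5 → each gets rank 4.
The 2 values of 13.23 occupy positions 9–10 → each gets rank 9.
Nia has value 11.79 s → rank 4.

4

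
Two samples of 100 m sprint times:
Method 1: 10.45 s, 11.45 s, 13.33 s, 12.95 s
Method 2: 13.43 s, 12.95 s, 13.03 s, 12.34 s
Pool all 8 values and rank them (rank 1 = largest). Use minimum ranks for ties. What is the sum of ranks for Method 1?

Sorted (descending): 13.43, 13.33, 13.03, 12.95, 12.95, 12.34, 11.45, 10.45
The 2 values of 12.95 occupy positions 4–5 → each gets rank 4.
Method 1 values → pooled ranks: 10.45→8, 11.45→7, 13.33→2, 12.95→4
Rank sum = 8 + 7 + 2 + 4 = 21

21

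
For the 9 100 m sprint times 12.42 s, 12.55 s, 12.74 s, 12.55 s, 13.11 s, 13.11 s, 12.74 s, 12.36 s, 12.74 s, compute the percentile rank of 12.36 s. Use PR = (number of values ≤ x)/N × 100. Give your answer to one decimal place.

N = 9.
Strictly below 12.36: 0. Equal to 12.36: 1.
PR = 1/9 × 100 = 11.1

11.1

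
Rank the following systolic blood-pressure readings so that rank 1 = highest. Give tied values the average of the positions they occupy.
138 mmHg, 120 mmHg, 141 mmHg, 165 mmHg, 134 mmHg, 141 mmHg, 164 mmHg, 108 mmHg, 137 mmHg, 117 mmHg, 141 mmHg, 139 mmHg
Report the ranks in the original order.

7, 10, 4, 1, 9, 4, 2, 12, 8, 11, 4, 6

Sorted (descending): 165, 164, 141, 141, 141, 139, 138, 137, 134, 120, 117, 108
The 3 values of 141 occupy positions 3–5 → average rank 4.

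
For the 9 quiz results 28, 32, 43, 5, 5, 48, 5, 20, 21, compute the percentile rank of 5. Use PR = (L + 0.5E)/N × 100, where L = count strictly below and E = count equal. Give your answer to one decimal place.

16.7

N = 9.
Strictly below 5: 0. Equal to 5: 3.
PR = (0 + 0.5·3)/9 × 100 = 16.7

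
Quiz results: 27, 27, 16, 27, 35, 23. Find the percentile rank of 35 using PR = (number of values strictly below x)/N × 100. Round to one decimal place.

N = 6.
Strictly below 35: 5. Equal to 35: 1.
PR = 5/6 × 100 = 83.3

83.3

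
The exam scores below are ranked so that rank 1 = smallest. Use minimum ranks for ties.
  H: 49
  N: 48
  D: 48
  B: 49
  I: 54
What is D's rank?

1

Sorted (ascending): 48, 48, 49, 49, 54
The 2 values of 48 occupy positions 1–2 → each gets rank 1.
The 2 values of 49 occupy positions 3–4 → each gets rank 3.
D has value 48 → rank 1.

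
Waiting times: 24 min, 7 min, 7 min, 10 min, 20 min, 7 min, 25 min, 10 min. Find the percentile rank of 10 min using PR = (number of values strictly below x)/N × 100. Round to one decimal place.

N = 8.
Strictly below 10: 3. Equal to 10: 2.
PR = 3/8 × 100 = 37.5

37.5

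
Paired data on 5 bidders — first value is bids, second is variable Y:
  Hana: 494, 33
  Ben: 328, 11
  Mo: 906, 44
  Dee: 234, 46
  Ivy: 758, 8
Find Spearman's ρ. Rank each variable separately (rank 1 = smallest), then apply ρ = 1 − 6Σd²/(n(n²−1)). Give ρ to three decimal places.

Ranks of variable 1: 3, 2, 5, 1, 4
Ranks of variable 2: 3, 2, 4, 5, 1
d = r₁ − r₂: 0, 0, 1, -4, 3
d²: 0, 0, 1, 16, 9; Σd² = 26
ρ = 1 − 6·26/(5·24) = 1 − 156/120 = -0.300

-0.300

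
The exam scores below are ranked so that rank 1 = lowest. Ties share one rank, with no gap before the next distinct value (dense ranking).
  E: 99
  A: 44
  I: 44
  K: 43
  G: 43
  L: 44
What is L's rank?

2

Sorted (ascending): 43, 43, 44, 44, 44, 99
The 2 values of 43 share dense rank 1.
The 3 values of 44 share dense rank 2.
Remaining distinct values take the next consecutive integers.
L has value 44 → rank 2.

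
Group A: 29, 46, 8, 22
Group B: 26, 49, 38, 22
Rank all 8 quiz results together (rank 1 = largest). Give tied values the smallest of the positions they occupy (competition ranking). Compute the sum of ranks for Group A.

Sorted (descending): 49, 46, 38, 29, 26, 22, 22, 8
The 2 values of 22 occupy positions 6–7 → each gets rank 6.
Group A values → pooled ranks: 29→4, 46→2, 8→8, 22→6
Rank sum = 4 + 2 + 8 + 6 = 20

20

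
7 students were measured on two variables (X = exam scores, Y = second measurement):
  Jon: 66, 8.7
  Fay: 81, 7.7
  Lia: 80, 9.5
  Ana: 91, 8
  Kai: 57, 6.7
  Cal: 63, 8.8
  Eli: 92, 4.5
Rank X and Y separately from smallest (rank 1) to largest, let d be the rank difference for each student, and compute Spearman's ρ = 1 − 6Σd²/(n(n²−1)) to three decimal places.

Ranks of variable 1: 3, 5, 4, 6, 1, 2, 7
Ranks of variable 2: 5, 3, 7, 4, 2, 6, 1
d = r₁ − r₂: -2, 2, -3, 2, -1, -4, 6
d²: 4, 4, 9, 4, 1, 16, 36; Σd² = 74
ρ = 1 − 6·74/(7·48) = 1 − 444/336 = -0.321

-0.321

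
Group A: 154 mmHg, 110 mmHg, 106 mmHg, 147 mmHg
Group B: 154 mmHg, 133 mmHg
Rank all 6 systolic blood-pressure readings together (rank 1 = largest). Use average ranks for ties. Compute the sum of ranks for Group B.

5.5

Sorted (descending): 154, 154, 147, 133, 110, 106
The 2 values of 154 occupy positions 1–2 → average rank (1+2)/2 = 1.5.
Group B values → pooled ranks: 154→1.5, 133→4
Rank sum = 1.5 + 4 = 5.5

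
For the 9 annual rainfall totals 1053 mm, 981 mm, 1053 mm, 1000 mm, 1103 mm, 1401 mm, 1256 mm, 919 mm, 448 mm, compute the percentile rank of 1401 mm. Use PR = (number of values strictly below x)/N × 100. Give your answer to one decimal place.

88.9

N = 9.
Strictly below 1401: 8. Equal to 1401: 1.
PR = 8/9 × 100 = 88.9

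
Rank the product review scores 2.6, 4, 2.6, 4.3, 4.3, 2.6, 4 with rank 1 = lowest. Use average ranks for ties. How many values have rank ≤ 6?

5

Sorted (ascending): 2.6, 2.6, 2.6, 4, 4, 4.3, 4.3
The 3 values of 2.6 occupy positions 1–3 → average rank 2.
The 2 values of 4 occupy positions 4–5 → average rank (4+5)/2 = 4.5.
The 2 values of 4.3 occupy positions 6–7 → average rank (6+7)/2 = 6.5.
Ranks ≤ 6: {2, 2, 2, 4.5, 4.5} → 5 values.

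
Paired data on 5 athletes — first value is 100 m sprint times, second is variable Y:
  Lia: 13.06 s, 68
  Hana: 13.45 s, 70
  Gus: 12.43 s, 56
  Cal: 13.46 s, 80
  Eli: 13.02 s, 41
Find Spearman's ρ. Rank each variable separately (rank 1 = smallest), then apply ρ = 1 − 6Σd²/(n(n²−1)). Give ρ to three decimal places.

0.900

Ranks of variable 1: 3, 4, 1, 5, 2
Ranks of variable 2: 3, 4, 2, 5, 1
d = r₁ − r₂: 0, 0, -1, 0, 1
d²: 0, 0, 1, 0, 1; Σd² = 2
ρ = 1 − 6·2/(5·24) = 1 − 12/120 = 0.900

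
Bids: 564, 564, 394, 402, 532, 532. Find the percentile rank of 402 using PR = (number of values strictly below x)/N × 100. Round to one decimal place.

16.7

N = 6.
Strictly below 402: 1. Equal to 402: 1.
PR = 1/6 × 100 = 16.7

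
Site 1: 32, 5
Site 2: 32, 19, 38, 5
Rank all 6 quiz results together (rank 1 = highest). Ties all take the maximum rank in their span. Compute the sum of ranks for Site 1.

9

Sorted (descending): 38, 32, 32, 19, 5, 5
The 2 values of 32 occupy positions 2–3 → each gets rank 3.
The 2 values of 5 occupy positions 5–6 → each gets rank 6.
Site 1 values → pooled ranks: 32→3, 5→6
Rank sum = 3 + 6 = 9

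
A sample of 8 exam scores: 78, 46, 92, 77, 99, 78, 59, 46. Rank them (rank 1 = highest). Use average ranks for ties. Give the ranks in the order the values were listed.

3.5, 7.5, 2, 5, 1, 3.5, 6, 7.5

Sorted (descending): 99, 92, 78, 78, 77, 59, 46, 46
The 2 values of 78 occupy positions 3–4 → average rank (3+4)/2 = 3.5.
The 2 values of 46 occupy positions 7–8 → average rank (7+8)/2 = 7.5.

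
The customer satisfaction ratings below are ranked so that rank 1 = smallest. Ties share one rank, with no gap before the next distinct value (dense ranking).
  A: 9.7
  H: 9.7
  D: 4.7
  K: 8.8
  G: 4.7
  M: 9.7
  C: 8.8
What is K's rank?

2

Sorted (ascending): 4.7, 4.7, 8.8, 8.8, 9.7, 9.7, 9.7
The 2 values of 4.7 share dense rank 1.
The 2 values of 8.8 share dense rank 2.
The 3 values of 9.7 share dense rank 3.
K has value 8.8 → rank 2.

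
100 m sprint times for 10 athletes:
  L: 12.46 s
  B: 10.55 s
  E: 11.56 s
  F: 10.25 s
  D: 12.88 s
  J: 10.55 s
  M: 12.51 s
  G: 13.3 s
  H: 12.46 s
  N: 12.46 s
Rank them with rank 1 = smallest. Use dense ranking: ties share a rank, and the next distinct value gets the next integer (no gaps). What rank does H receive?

Sorted (ascending): 10.25, 10.55, 10.55, 11.56, 12.46, 12.46, 12.46, 12.51, 12.88, 13.3
The 2 values of 10.55 share dense rank 2.
The 3 values of 12.46 share dense rank 4.
Remaining distinct values take the next consecutive integers.
H has value 12.46 s → rank 4.

4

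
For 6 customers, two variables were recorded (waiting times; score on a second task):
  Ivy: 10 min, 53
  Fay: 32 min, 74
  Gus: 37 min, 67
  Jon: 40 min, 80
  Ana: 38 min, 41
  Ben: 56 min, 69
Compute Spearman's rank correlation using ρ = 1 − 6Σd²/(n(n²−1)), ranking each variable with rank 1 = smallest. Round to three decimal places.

Ranks of variable 1: 1, 2, 3, 5, 4, 6
Ranks of variable 2: 2, 5, 3, 6, 1, 4
d = r₁ − r₂: -1, -3, 0, -1, 3, 2
d²: 1, 9, 0, 1, 9, 4; Σd² = 24
ρ = 1 − 6·24/(6·35) = 1 − 144/210 = 0.314

0.314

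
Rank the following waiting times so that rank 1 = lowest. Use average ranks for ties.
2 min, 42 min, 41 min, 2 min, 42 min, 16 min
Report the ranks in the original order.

1.5, 5.5, 4, 1.5, 5.5, 3

Sorted (ascending): 2, 2, 16, 41, 42, 42
The 2 values of 2 occupy positions 1–2 → average rank (1+2)/2 = 1.5.
The 2 values of 42 occupy positions 5–6 → average rank (5+6)/2 = 5.5.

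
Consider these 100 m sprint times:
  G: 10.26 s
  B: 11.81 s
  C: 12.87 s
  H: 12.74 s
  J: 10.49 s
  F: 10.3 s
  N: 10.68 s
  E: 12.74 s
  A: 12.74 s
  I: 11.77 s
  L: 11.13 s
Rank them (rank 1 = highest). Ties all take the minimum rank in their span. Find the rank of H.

2

Sorted (descending): 12.87, 12.74, 12.74, 12.74, 11.81, 11.77, 11.13, 10.68, 10.49, 10.3, 10.26
The 3 values of 12.74 occupy positions 2–4 → each gets rank 2.
H has value 12.74 s → rank 2.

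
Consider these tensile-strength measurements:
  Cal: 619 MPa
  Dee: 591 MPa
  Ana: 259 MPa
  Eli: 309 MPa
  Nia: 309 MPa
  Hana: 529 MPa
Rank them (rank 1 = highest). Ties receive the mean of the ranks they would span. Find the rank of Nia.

4.5

Sorted (descending): 619, 591, 529, 309, 309, 259
The 2 values of 309 occupy positions 4–5 → average rank (4+5)/2 = 4.5.
Nia has value 309 MPa → rank 4.5.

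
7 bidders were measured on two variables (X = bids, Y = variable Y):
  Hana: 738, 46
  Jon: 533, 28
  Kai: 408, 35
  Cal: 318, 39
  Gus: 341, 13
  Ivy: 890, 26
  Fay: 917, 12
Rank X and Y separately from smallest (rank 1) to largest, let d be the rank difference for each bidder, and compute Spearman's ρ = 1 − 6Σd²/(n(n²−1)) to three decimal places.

Ranks of variable 1: 5, 4, 3, 1, 2, 6, 7
Ranks of variable 2: 7, 4, 5, 6, 2, 3, 1
d = r₁ − r₂: -2, 0, -2, -5, 0, 3, 6
d²: 4, 0, 4, 25, 0, 9, 36; Σd² = 78
ρ = 1 − 6·78/(7·48) = 1 − 468/336 = -0.393

-0.393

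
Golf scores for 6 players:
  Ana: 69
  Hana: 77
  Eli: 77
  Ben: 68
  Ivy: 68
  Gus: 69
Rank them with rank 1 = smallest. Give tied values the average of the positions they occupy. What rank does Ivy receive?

Sorted (ascending): 68, 68, 69, 69, 77, 77
The 2 values of 68 occupy positions 1–2 → average rank (1+2)/2 = 1.5.
The 2 values of 69 occupy positions 3–4 → average rank (3+4)/2 = 3.5.
The 2 values of 77 occupy positions 5–6 → average rank (5+6)/2 = 5.5.
Ivy has value 68 → rank 1.5.

1.5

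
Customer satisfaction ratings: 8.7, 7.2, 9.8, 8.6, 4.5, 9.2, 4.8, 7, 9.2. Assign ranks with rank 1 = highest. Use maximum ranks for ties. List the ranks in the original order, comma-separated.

Sorted (descending): 9.8, 9.2, 9.2, 8.7, 8.6, 7.2, 7, 4.8, 4.5
The 2 values of 9.2 occupy positions 2–3 → each gets rank 3.

4, 6, 1, 5, 9, 3, 8, 7, 3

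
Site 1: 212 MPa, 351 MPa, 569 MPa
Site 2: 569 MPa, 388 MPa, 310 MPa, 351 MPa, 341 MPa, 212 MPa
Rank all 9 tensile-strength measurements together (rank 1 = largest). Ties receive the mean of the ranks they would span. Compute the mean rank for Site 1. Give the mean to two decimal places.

4.83

Sorted (descending): 569, 569, 388, 351, 351, 341, 310, 212, 212
The 2 values of 569 occupy positions 1–2 → average rank (1+2)/2 = 1.5.
The 2 values of 351 occupy positions 4–5 → average rank (4+5)/2 = 4.5.
The 2 values of 212 occupy positions 8–9 → average rank (8+9)/2 = 8.5.
Site 1 values → pooled ranks: 212→8.5, 351→4.5, 569→1.5
Mean rank = (8.5 + 4.5 + 1.5) / 3 = 4.83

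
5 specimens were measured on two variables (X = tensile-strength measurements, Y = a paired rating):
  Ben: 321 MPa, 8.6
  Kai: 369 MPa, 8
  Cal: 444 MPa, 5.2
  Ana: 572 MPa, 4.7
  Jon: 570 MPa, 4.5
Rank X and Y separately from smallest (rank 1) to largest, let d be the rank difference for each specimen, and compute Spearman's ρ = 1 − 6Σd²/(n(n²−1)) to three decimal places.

-0.900

Ranks of variable 1: 1, 2, 3, 5, 4
Ranks of variable 2: 5, 4, 3, 2, 1
d = r₁ − r₂: -4, -2, 0, 3, 3
d²: 16, 4, 0, 9, 9; Σd² = 38
ρ = 1 − 6·38/(5·24) = 1 − 228/120 = -0.900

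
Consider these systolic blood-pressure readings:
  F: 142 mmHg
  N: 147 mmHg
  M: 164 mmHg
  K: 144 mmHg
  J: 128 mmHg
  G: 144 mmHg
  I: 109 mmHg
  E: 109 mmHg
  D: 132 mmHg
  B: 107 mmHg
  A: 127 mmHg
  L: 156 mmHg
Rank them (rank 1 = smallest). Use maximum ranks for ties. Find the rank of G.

Sorted (ascending): 107, 109, 109, 127, 128, 132, 142, 144, 144, 147, 156, 164
The 2 values of 109 occupy positions 2–3 → each gets rank 3.
The 2 values of 144 occupy positions 8–9 → each gets rank 9.
G has value 144 mmHg → rank 9.

9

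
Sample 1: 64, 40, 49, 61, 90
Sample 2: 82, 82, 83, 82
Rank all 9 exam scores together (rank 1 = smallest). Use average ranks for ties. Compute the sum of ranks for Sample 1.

19

Sorted (ascending): 40, 49, 61, 64, 82, 82, 82, 83, 90
The 3 values of 82 occupy positions 5–7 → average rank 6.
Sample 1 values → pooled ranks: 64→4, 40→1, 49→2, 61→3, 90→9
Rank sum = 4 + 1 + 2 + 3 + 9 = 19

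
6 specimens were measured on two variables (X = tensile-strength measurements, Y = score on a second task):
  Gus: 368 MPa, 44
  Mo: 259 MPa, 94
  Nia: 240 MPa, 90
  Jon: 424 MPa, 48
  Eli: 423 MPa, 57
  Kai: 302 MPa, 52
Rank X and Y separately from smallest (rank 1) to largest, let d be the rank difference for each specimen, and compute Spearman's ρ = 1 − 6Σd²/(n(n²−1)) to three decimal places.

-0.657

Ranks of variable 1: 4, 2, 1, 6, 5, 3
Ranks of variable 2: 1, 6, 5, 2, 4, 3
d = r₁ − r₂: 3, -4, -4, 4, 1, 0
d²: 9, 16, 16, 16, 1, 0; Σd² = 58
ρ = 1 − 6·58/(6·35) = 1 − 348/210 = -0.657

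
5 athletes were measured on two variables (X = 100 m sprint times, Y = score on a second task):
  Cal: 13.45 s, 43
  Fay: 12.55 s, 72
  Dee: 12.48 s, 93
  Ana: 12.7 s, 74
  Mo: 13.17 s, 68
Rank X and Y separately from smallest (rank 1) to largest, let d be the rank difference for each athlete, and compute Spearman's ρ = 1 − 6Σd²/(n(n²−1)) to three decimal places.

Ranks of variable 1: 5, 2, 1, 3, 4
Ranks of variable 2: 1, 3, 5, 4, 2
d = r₁ − r₂: 4, -1, -4, -1, 2
d²: 16, 1, 16, 1, 4; Σd² = 38
ρ = 1 − 6·38/(5·24) = 1 − 228/120 = -0.900

-0.900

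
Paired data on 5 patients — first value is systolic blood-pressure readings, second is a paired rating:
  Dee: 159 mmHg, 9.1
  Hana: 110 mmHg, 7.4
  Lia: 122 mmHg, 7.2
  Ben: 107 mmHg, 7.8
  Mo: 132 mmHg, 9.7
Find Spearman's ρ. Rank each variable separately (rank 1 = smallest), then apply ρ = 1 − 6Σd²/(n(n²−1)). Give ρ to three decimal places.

0.500

Ranks of variable 1: 5, 2, 3, 1, 4
Ranks of variable 2: 4, 2, 1, 3, 5
d = r₁ − r₂: 1, 0, 2, -2, -1
d²: 1, 0, 4, 4, 1; Σd² = 10
ρ = 1 − 6·10/(5·24) = 1 − 60/120 = 0.500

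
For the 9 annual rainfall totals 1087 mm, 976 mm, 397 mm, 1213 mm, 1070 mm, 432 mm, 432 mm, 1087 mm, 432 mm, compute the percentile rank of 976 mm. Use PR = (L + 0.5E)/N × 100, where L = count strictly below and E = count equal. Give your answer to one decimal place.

50.0

N = 9.
Strictly below 976: 4. Equal to 976: 1.
PR = (4 + 0.5·1)/9 × 100 = 50.0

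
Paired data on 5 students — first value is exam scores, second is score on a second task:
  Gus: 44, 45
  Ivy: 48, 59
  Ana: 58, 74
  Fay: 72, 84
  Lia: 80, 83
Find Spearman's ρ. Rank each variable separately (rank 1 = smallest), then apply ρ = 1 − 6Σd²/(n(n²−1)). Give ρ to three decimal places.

0.900

Ranks of variable 1: 1, 2, 3, 4, 5
Ranks of variable 2: 1, 2, 3, 5, 4
d = r₁ − r₂: 0, 0, 0, -1, 1
d²: 0, 0, 0, 1, 1; Σd² = 2
ρ = 1 − 6·2/(5·24) = 1 − 12/120 = 0.900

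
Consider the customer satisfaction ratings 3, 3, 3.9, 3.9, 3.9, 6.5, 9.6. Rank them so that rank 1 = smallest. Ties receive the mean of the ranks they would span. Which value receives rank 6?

Sorted (ascending): 3, 3, 3.9, 3.9, 3.9, 6.5, 9.6
The 2 values of 3 occupy positions 1–2 → average rank (1+2)/2 = 1.5.
The 3 values of 3.9 occupy positions 3–5 → average rank 4.
Rank 6 → value 6.5.

6.5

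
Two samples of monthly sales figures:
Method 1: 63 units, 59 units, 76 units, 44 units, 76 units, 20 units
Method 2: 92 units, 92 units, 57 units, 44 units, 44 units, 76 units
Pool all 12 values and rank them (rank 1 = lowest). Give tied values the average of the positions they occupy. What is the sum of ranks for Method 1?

35

Sorted (ascending): 20, 44, 44, 44, 57, 59, 63, 76, 76, 76, 92, 92
The 3 values of 44 occupy positions 2–4 → average rank 3.
The 3 values of 76 occupy positions 8–10 → average rank 9.
The 2 values of 92 occupy positions 11–12 → average rank (11+12)/2 = 11.5.
Method 1 values → pooled ranks: 63→7, 59→6, 76→9, 44→3, 76→9, 20→1
Rank sum = 7 + 6 + 9 + 3 + 9 + 1 = 35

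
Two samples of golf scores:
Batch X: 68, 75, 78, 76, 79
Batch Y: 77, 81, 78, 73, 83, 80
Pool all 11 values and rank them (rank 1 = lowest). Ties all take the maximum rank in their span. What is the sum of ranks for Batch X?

23

Sorted (ascending): 68, 73, 75, 76, 77, 78, 78, 79, 80, 81, 83
The 2 values of 78 occupy positions 6–7 → each gets rank 7.
Batch X values → pooled ranks: 68→1, 75→3, 78→7, 76→4, 79→8
Rank sum = 1 + 3 + 7 + 4 + 8 = 23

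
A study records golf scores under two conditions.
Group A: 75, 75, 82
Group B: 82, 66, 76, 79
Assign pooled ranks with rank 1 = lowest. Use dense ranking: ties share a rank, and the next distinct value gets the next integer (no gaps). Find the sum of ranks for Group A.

9

Sorted (ascending): 66, 75, 75, 76, 79, 82, 82
The 2 values of 75 share dense rank 2.
The 2 values of 82 share dense rank 5.
Remaining distinct values take the next consecutive integers.
Group A values → pooled ranks: 75→2, 75→2, 82→5
Rank sum = 2 + 2 + 5 = 9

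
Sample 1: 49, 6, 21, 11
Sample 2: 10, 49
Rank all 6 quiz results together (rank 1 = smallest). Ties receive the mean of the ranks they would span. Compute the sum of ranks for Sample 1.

13.5

Sorted (ascending): 6, 10, 11, 21, 49, 49
The 2 values of 49 occupy positions 5–6 → average rank (5+6)/2 = 5.5.
Sample 1 values → pooled ranks: 49→5.5, 6→1, 21→4, 11→3
Rank sum = 5.5 + 1 + 4 + 3 = 13.5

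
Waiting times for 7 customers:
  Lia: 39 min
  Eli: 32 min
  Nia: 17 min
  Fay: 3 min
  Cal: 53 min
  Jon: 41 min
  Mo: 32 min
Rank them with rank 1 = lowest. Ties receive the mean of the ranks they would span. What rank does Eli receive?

3.5

Sorted (ascending): 3, 17, 32, 32, 39, 41, 53
The 2 values of 32 occupy positions 3–4 → average rank (3+4)/2 = 3.5.
Eli has value 32 min → rank 3.5.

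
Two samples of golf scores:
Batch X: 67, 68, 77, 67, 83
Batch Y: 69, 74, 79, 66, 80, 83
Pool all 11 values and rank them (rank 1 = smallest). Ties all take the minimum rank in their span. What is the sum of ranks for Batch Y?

Sorted (ascending): 66, 67, 67, 68, 69, 74, 77, 79, 80, 83, 83
The 2 values of 67 occupy positions 2–3 → each gets rank 2.
The 2 values of 83 occupy positions 10–11 → each gets rank 10.
Batch Y values → pooled ranks: 69→5, 74→6, 79→8, 66→1, 80→9, 83→10
Rank sum = 5 + 6 + 8 + 1 + 9 + 10 = 39

39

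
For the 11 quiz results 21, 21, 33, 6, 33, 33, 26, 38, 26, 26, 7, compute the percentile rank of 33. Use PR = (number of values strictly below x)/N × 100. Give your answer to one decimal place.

63.6

N = 11.
Strictly below 33: 7. Equal to 33: 3.
PR = 7/11 × 100 = 63.6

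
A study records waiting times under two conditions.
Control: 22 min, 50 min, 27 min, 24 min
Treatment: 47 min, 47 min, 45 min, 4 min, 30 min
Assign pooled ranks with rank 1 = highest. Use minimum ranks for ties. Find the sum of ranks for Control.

Sorted (descending): 50, 47, 47, 45, 30, 27, 24, 22, 4
The 2 values of 47 occupy positions 2–3 → each gets rank 2.
Control values → pooled ranks: 22→8, 50→1, 27→6, 24→7
Rank sum = 8 + 1 + 6 + 7 = 22

22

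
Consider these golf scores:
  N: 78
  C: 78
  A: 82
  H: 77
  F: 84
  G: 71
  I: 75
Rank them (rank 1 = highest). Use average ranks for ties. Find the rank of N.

3.5

Sorted (descending): 84, 82, 78, 78, 77, 75, 71
The 2 values of 78 occupy positions 3–4 → average rank (3+4)/2 = 3.5.
N has value 78 → rank 3.5.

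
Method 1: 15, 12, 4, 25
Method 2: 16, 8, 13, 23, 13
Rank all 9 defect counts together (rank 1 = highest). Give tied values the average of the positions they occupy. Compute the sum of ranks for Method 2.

24

Sorted (descending): 25, 23, 16, 15, 13, 13, 12, 8, 4
The 2 values of 13 occupy positions 5–6 → average rank (5+6)/2 = 5.5.
Method 2 values → pooled ranks: 16→3, 8→8, 13→5.5, 23→2, 13→5.5
Rank sum = 3 + 8 + 5.5 + 2 + 5.5 = 24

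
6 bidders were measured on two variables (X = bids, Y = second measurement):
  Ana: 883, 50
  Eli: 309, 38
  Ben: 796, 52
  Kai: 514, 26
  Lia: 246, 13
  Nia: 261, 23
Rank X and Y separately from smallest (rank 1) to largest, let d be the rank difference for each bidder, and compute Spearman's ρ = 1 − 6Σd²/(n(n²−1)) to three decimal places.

0.886

Ranks of variable 1: 6, 3, 5, 4, 1, 2
Ranks of variable 2: 5, 4, 6, 3, 1, 2
d = r₁ − r₂: 1, -1, -1, 1, 0, 0
d²: 1, 1, 1, 1, 0, 0; Σd² = 4
ρ = 1 − 6·4/(6·35) = 1 − 24/210 = 0.886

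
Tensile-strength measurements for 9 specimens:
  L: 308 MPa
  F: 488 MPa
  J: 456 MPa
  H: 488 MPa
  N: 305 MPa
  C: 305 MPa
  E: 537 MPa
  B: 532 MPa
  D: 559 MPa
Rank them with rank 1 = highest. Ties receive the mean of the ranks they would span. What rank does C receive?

Sorted (descending): 559, 537, 532, 488, 488, 456, 308, 305, 305
The 2 values of 488 occupy positions 4–5 → average rank (4+5)/2 = 4.5.
The 2 values of 305 occupy positions 8–9 → average rank (8+9)/2 = 8.5.
C has value 305 MPa → rank 8.5.

8.5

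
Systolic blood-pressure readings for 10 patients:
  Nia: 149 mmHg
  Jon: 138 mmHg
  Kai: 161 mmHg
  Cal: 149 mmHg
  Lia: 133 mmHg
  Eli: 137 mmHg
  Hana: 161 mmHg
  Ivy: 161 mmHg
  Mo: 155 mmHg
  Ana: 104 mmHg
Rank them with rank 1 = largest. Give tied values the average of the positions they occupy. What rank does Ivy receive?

2

Sorted (descending): 161, 161, 161, 155, 149, 149, 138, 137, 133, 104
The 3 values of 161 occupy positions 1–3 → average rank 2.
The 2 values of 149 occupy positions 5–6 → average rank (5+6)/2 = 5.5.
Ivy has value 161 mmHg → rank 2.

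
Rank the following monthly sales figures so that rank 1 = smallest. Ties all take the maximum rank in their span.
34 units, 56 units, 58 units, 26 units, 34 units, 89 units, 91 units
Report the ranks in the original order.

Sorted (ascending): 26, 34, 34, 56, 58, 89, 91
The 2 values of 34 occupy positions 2–3 → each gets rank 3.

3, 4, 5, 1, 3, 6, 7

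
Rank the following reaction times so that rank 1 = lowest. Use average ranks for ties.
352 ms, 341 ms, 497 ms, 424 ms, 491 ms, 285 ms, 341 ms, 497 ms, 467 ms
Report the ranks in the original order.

4, 2.5, 8.5, 5, 7, 1, 2.5, 8.5, 6

Sorted (ascending): 285, 341, 341, 352, 424, 467, 491, 497, 497
The 2 values of 341 occupy positions 2–3 → average rank (2+3)/2 = 2.5.
The 2 values of 497 occupy positions 8–9 → average rank (8+9)/2 = 8.5.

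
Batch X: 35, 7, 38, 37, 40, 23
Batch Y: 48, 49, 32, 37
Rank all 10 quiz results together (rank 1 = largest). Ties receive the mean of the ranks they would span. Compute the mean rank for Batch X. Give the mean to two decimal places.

Sorted (descending): 49, 48, 40, 38, 37, 37, 35, 32, 23, 7
The 2 values of 37 occupy positions 5–6 → average rank (5+6)/2 = 5.5.
Batch X values → pooled ranks: 35→7, 7→10, 38→4, 37→5.5, 40→3, 23→9
Mean rank = (7 + 10 + 4 + 5.5 + 3 + 9) / 6 = 6.42

6.42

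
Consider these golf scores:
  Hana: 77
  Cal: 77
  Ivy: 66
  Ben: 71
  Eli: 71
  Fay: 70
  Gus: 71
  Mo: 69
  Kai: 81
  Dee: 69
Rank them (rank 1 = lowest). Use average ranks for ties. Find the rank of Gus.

Sorted (ascending): 66, 69, 69, 70, 71, 71, 71, 77, 77, 81
The 2 values of 69 occupy positions 2–3 → average rank (2+3)/2 = 2.5.
The 3 values of 71 occupy positions 5–7 → average rank 6.
The 2 values of 77 occupy positions 8–9 → average rank (8+9)/2 = 8.5.
Gus has value 71 → rank 6.

6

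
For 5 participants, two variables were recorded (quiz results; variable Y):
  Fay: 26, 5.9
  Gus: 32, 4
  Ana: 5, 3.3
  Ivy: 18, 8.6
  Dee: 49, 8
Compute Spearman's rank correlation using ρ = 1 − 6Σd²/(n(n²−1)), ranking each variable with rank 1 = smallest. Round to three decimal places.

Ranks of variable 1: 3, 4, 1, 2, 5
Ranks of variable 2: 3, 2, 1, 5, 4
d = r₁ − r₂: 0, 2, 0, -3, 1
d²: 0, 4, 0, 9, 1; Σd² = 14
ρ = 1 − 6·14/(5·24) = 1 − 84/120 = 0.300

0.300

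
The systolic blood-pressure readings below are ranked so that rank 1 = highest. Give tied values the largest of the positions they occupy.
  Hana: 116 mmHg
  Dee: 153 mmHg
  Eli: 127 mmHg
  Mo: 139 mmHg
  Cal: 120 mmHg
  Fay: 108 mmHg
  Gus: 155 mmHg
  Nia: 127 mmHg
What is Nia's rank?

5

Sorted (descending): 155, 153, 139, 127, 127, 120, 116, 108
The 2 values of 127 occupy positions 4–5 → each gets rank 5.
Nia has value 127 mmHg → rank 5.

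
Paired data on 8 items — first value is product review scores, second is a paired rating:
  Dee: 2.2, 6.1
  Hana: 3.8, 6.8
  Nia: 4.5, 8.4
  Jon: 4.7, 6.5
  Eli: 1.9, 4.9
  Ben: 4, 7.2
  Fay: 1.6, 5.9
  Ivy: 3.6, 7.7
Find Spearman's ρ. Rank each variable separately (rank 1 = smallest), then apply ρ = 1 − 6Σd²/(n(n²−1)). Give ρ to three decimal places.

0.667

Ranks of variable 1: 3, 5, 7, 8, 2, 6, 1, 4
Ranks of variable 2: 3, 5, 8, 4, 1, 6, 2, 7
d = r₁ − r₂: 0, 0, -1, 4, 1, 0, -1, -3
d²: 0, 0, 1, 16, 1, 0, 1, 9; Σd² = 28
ρ = 1 − 6·28/(8·63) = 1 − 168/504 = 0.667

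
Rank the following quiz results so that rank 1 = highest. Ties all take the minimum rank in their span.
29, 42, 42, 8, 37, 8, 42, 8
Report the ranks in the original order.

5, 1, 1, 6, 4, 6, 1, 6

Sorted (descending): 42, 42, 42, 37, 29, 8, 8, 8
The 3 values of 42 occupy positions 1–3 → each gets rank 1.
The 3 values of 8 occupy positions 6–8 → each gets rank 6.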